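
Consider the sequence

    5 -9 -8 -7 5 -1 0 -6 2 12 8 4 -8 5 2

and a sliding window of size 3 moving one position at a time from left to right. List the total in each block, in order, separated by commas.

(5, -9, -8) → sum -12
(-9, -8, -7) → sum -24
(-8, -7, 5) → sum -10
(-7, 5, -1) → sum -3
(5, -1, 0) → sum 4
(-1, 0, -6) → sum -7
(0, -6, 2) → sum -4
(-6, 2, 12) → sum 8
(2, 12, 8) → sum 22
(12, 8, 4) → sum 24
(8, 4, -8) → sum 4
(4, -8, 5) → sum 1
(-8, 5, 2) → sum -1

-12, -24, -10, -3, 4, -7, -4, 8, 22, 24, 4, 1, -1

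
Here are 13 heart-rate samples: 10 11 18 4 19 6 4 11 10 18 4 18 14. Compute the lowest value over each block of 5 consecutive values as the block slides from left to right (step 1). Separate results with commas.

(10, 11, 18, 4, 19) → min 4
(11, 18, 4, 19, 6) → min 4
(18, 4, 19, 6, 4) → min 4
(4, 19, 6, 4, 11) → min 4
(19, 6, 4, 11, 10) → min 4
(6, 4, 11, 10, 18) → min 4
(4, 11, 10, 18, 4) → min 4
(11, 10, 18, 4, 18) → min 4
(10, 18, 4, 18, 14) → min 4

4, 4, 4, 4, 4, 4, 4, 4, 4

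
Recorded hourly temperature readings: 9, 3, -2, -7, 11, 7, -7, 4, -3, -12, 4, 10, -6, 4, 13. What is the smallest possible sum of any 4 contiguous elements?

-18

[9, 3, -2, -7] → sum 3
[3, -2, -7, 11] → sum 5
[-2, -7, 11, 7] → sum 9
[-7, 11, 7, -7] → sum 4
[11, 7, -7, 4] → sum 15
[7, -7, 4, -3] → sum 1
[-7, 4, -3, -12] → sum -18
[4, -3, -12, 4] → sum -7
[-3, -12, 4, 10] → sum -1
[-12, 4, 10, -6] → sum -4
[4, 10, -6, 4] → sum 12
[10, -6, 4, 13] → sum 21
Smallest of these is -18.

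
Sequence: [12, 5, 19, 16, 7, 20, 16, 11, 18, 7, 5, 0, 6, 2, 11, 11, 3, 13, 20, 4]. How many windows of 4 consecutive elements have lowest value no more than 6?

12

[12, 5, 19, 16] → min 5  ≤ 6 ✓
[5, 19, 16, 7] → min 5  ≤ 6 ✓
[19, 16, 7, 20] → min 7
[16, 7, 20, 16] → min 7
[7, 20, 16, 11] → min 7
[20, 16, 11, 18] → min 11
[16, 11, 18, 7] → min 7
[11, 18, 7, 5] → min 5  ≤ 6 ✓
[18, 7, 5, 0] → min 0  ≤ 6 ✓
[7, 5, 0, 6] → min 0  ≤ 6 ✓
[5, 0, 6, 2] → min 0  ≤ 6 ✓
[0, 6, 2, 11] → min 0  ≤ 6 ✓
[6, 2, 11, 11] → min 2  ≤ 6 ✓
[2, 11, 11, 3] → min 2  ≤ 6 ✓
[11, 11, 3, 13] → min 3  ≤ 6 ✓
[11, 3, 13, 20] → min 3  ≤ 6 ✓
[3, 13, 20, 4] → min 3  ≤ 6 ✓
12 windows satisfy the condition.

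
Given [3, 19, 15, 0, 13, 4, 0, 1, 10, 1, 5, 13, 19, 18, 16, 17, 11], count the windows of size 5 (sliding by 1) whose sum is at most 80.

11

[3, 19, 15, 0, 13] → sum 50  ≤ 80 ✓
[19, 15, 0, 13, 4] → sum 51  ≤ 80 ✓
[15, 0, 13, 4, 0] → sum 32  ≤ 80 ✓
[0, 13, 4, 0, 1] → sum 18  ≤ 80 ✓
[13, 4, 0, 1, 10] → sum 28  ≤ 80 ✓
[4, 0, 1, 10, 1] → sum 16  ≤ 80 ✓
[0, 1, 10, 1, 5] → sum 17  ≤ 80 ✓
[1, 10, 1, 5, 13] → sum 30  ≤ 80 ✓
[10, 1, 5, 13, 19] → sum 48  ≤ 80 ✓
[1, 5, 13, 19, 18] → sum 56  ≤ 80 ✓
[5, 13, 19, 18, 16] → sum 71  ≤ 80 ✓
[13, 19, 18, 16, 17] → sum 83
[19, 18, 16, 17, 11] → sum 81
11 windows satisfy the condition.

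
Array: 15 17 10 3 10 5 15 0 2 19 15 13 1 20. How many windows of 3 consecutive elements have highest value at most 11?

[15, 17, 10] → max 17
[17, 10, 3] → max 17
[10, 3, 10] → max 10  ≤ 11 ✓
[3, 10, 5] → max 10  ≤ 11 ✓
[10, 5, 15] → max 15
[5, 15, 0] → max 15
[15, 0, 2] → max 15
[0, 2, 19] → max 19
[2, 19, 15] → max 19
[19, 15, 13] → max 19
[15, 13, 1] → max 15
[13, 1, 20] → max 20
2 windows satisfy the condition.

2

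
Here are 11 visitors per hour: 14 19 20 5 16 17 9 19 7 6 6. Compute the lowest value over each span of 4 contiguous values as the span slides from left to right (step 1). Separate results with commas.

14 19 20 5 → min 5
19 20 5 16 → min 5
20 5 16 17 → min 5
5 16 17 9 → min 5
16 17 9 19 → min 9
17 9 19 7 → min 7
9 19 7 6 → min 6
19 7 6 6 → min 6

5, 5, 5, 5, 9, 7, 6, 6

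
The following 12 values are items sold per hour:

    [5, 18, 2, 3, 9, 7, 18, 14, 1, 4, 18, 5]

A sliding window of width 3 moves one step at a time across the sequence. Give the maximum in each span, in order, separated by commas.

18, 18, 9, 9, 18, 18, 18, 14, 18, 18

[5, 18, 2] → max 18
[18, 2, 3] → max 18
[2, 3, 9] → max 9
[3, 9, 7] → max 9
[9, 7, 18] → max 18
[7, 18, 14] → max 18
[18, 14, 1] → max 18
[14, 1, 4] → max 14
[1, 4, 18] → max 18
[4, 18, 5] → max 18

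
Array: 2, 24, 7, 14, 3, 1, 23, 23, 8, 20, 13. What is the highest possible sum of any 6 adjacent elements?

88

2 24 7 14 3 1 → sum 51
24 7 14 3 1 23 → sum 72
7 14 3 1 23 23 → sum 71
14 3 1 23 23 8 → sum 72
3 1 23 23 8 20 → sum 78
1 23 23 8 20 13 → sum 88
Highest of these is 88.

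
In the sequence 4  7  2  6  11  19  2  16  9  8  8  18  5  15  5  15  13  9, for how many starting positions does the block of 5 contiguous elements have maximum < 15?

(4, 7, 2, 6, 11) → max 11  < 15 ✓
(7, 2, 6, 11, 19) → max 19
(2, 6, 11, 19, 2) → max 19
(6, 11, 19, 2, 16) → max 19
(11, 19, 2, 16, 9) → max 19
(19, 2, 16, 9, 8) → max 19
(2, 16, 9, 8, 8) → max 16
(16, 9, 8, 8, 18) → max 18
(9, 8, 8, 18, 5) → max 18
(8, 8, 18, 5, 15) → max 18
(8, 18, 5, 15, 5) → max 18
(18, 5, 15, 5, 15) → max 18
(5, 15, 5, 15, 13) → max 15
(15, 5, 15, 13, 9) → max 15
1 window satisfy the condition.

1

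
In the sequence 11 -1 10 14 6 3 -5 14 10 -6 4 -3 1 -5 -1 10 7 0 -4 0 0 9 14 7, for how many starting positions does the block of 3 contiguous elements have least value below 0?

16

11 -1 10 → min -1  < 0 ✓
-1 10 14 → min -1  < 0 ✓
10 14 6 → min 6
14 6 3 → min 3
6 3 -5 → min -5  < 0 ✓
3 -5 14 → min -5  < 0 ✓
-5 14 10 → min -5  < 0 ✓
14 10 -6 → min -6  < 0 ✓
10 -6 4 → min -6  < 0 ✓
-6 4 -3 → min -6  < 0 ✓
4 -3 1 → min -3  < 0 ✓
-3 1 -5 → min -5  < 0 ✓
1 -5 -1 → min -5  < 0 ✓
-5 -1 10 → min -5  < 0 ✓
-1 10 7 → min -1  < 0 ✓
10 7 0 → min 0
7 0 -4 → min -4  < 0 ✓
0 -4 0 → min -4  < 0 ✓
-4 0 0 → min -4  < 0 ✓
0 0 9 → min 0
0 9 14 → min 0
9 14 7 → min 7
16 windows satisfy the condition.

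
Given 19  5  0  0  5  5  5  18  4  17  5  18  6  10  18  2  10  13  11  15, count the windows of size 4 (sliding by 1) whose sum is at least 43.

[19, 5, 0, 0] → sum 24
[5, 0, 0, 5] → sum 10
[0, 0, 5, 5] → sum 10
[0, 5, 5, 5] → sum 15
[5, 5, 5, 18] → sum 33
[5, 5, 18, 4] → sum 32
[5, 18, 4, 17] → sum 44  ≥ 43 ✓
[18, 4, 17, 5] → sum 44  ≥ 43 ✓
[4, 17, 5, 18] → sum 44  ≥ 43 ✓
[17, 5, 18, 6] → sum 46  ≥ 43 ✓
[5, 18, 6, 10] → sum 39
[18, 6, 10, 18] → sum 52  ≥ 43 ✓
[6, 10, 18, 2] → sum 36
[10, 18, 2, 10] → sum 40
[18, 2, 10, 13] → sum 43  ≥ 43 ✓
[2, 10, 13, 11] → sum 36
[10, 13, 11, 15] → sum 49  ≥ 43 ✓
7 windows satisfy the condition.

7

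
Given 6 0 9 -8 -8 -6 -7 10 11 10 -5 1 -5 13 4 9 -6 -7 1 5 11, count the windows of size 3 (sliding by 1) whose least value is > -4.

[6, 0, 9] → min 0  > -4 ✓
[0, 9, -8] → min -8
[9, -8, -8] → min -8
[-8, -8, -6] → min -8
[-8, -6, -7] → min -8
[-6, -7, 10] → min -7
[-7, 10, 11] → min -7
[10, 11, 10] → min 10  > -4 ✓
[11, 10, -5] → min -5
[10, -5, 1] → min -5
[-5, 1, -5] → min -5
[1, -5, 13] → min -5
[-5, 13, 4] → min -5
[13, 4, 9] → min 4  > -4 ✓
[4, 9, -6] → min -6
[9, -6, -7] → min -7
[-6, -7, 1] → min -7
[-7, 1, 5] → min -7
[1, 5, 11] → min 1  > -4 ✓
4 windows satisfy the condition.

4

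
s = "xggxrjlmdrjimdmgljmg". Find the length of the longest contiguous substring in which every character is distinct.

add x: [x] len 1
add g: [x, g] len 2
add g (repeat g, move left end past it): [g] len 1
add x: [g, x] len 2
add r: [g, x, r] len 3
add j: [g, x, r, j] len 4
add l: [g, x, r, j, l] len 5
add m: [g, x, r, j, l, m] len 6
add d: [g, x, r, j, l, m, d] len 7
add r (repeat r, move left end past it): [j, l, m, d, r] len 5
add j (repeat j, move left end past it): [l, m, d, r, j] len 5
add i: [l, m, d, r, j, i] len 6
add m (repeat m, move left end past it): [d, r, j, i, m] len 5
add d (repeat d, move left end past it): [r, j, i, m, d] len 5
add m (repeat m, move left end past it): [d, m] len 2
add g: [d, m, g] len 3
add l: [d, m, g, l] len 4
add j: [d, m, g, l, j] len 5
add m (repeat m, move left end past it): [g, l, j, m] len 4
add g (repeat g, move left end past it): [l, j, m, g] len 4
Longest all-distinct length: 7.

7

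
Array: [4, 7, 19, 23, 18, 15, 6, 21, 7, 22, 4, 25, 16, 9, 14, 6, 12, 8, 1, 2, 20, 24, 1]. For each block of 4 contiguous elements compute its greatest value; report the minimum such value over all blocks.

(4, 7, 19, 23) → max 23
(7, 19, 23, 18) → max 23
(19, 23, 18, 15) → max 23
(23, 18, 15, 6) → max 23
(18, 15, 6, 21) → max 21
(15, 6, 21, 7) → max 21
(6, 21, 7, 22) → max 22
(21, 7, 22, 4) → max 22
(7, 22, 4, 25) → max 25
(22, 4, 25, 16) → max 25
(4, 25, 16, 9) → max 25
(25, 16, 9, 14) → max 25
(16, 9, 14, 6) → max 16
(9, 14, 6, 12) → max 14
(14, 6, 12, 8) → max 14
(6, 12, 8, 1) → max 12
(12, 8, 1, 2) → max 12
(8, 1, 2, 20) → max 20
(1, 2, 20, 24) → max 24
(2, 20, 24, 1) → max 24
Minimum of these is 12.

12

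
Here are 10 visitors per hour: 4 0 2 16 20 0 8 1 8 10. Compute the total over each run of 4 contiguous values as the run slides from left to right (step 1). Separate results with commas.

22, 38, 38, 44, 29, 17, 27

Sliding a size-4 window across the 10 values:
(4, 0, 2, 16) → sum 22
(0, 2, 16, 20) → sum 38
(2, 16, 20, 0) → sum 38
(16, 20, 0, 8) → sum 44
(20, 0, 8, 1) → sum 29
(0, 8, 1, 8) → sum 17
(8, 1, 8, 10) → sum 27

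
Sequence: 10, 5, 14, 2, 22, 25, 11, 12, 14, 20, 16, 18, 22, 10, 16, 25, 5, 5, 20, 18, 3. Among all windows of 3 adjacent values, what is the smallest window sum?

21

[10, 5, 14] → sum 29
[5, 14, 2] → sum 21
[14, 2, 22] → sum 38
[2, 22, 25] → sum 49
[22, 25, 11] → sum 58
[25, 11, 12] → sum 48
[11, 12, 14] → sum 37
[12, 14, 20] → sum 46
[14, 20, 16] → sum 50
[20, 16, 18] → sum 54
[16, 18, 22] → sum 56
[18, 22, 10] → sum 50
[22, 10, 16] → sum 48
[10, 16, 25] → sum 51
[16, 25, 5] → sum 46
[25, 5, 5] → sum 35
[5, 5, 20] → sum 30
[5, 20, 18] → sum 43
[20, 18, 3] → sum 41
Smallest of these is 21.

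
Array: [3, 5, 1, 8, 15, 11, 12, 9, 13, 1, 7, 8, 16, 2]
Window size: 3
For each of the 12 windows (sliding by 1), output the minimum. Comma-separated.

Sliding a size-3 window across the 14 values:
(3, 5, 1) → min 1
(5, 1, 8) → min 1
(1, 8, 15) → min 1
(8, 15, 11) → min 8
(15, 11, 12) → min 11
(11, 12, 9) → min 9
(12, 9, 13) → min 9
(9, 13, 1) → min 1
(13, 1, 7) → min 1
(1, 7, 8) → min 1
(7, 8, 16) → min 7
(8, 16, 2) → min 2

1, 1, 1, 8, 11, 9, 9, 1, 1, 1, 7, 2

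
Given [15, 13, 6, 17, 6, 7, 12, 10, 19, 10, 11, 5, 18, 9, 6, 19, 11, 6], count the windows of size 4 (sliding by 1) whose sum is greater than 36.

[15, 13, 6, 17] → sum 51  > 36 ✓
[13, 6, 17, 6] → sum 42  > 36 ✓
[6, 17, 6, 7] → sum 36
[17, 6, 7, 12] → sum 42  > 36 ✓
[6, 7, 12, 10] → sum 35
[7, 12, 10, 19] → sum 48  > 36 ✓
[12, 10, 19, 10] → sum 51  > 36 ✓
[10, 19, 10, 11] → sum 50  > 36 ✓
[19, 10, 11, 5] → sum 45  > 36 ✓
[10, 11, 5, 18] → sum 44  > 36 ✓
[11, 5, 18, 9] → sum 43  > 36 ✓
[5, 18, 9, 6] → sum 38  > 36 ✓
[18, 9, 6, 19] → sum 52  > 36 ✓
[9, 6, 19, 11] → sum 45  > 36 ✓
[6, 19, 11, 6] → sum 42  > 36 ✓
13 windows satisfy the condition.

13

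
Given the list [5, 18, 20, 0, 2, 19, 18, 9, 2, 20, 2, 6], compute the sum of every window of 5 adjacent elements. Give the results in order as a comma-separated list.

45, 59, 59, 48, 50, 68, 51, 39

5 18 20 0 2 → sum 45
18 20 0 2 19 → sum 59
20 0 2 19 18 → sum 59
0 2 19 18 9 → sum 48
2 19 18 9 2 → sum 50
19 18 9 2 20 → sum 68
18 9 2 20 2 → sum 51
9 2 20 2 6 → sum 39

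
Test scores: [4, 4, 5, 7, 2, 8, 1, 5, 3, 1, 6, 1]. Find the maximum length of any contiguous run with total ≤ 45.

→ 4: sum 4, len 1
→ 4: sum 8, len 2
→ 5: sum 13, len 3
→ 7: sum 20, len 4
→ 2: sum 22, len 5
→ 8: sum 30, len 6
→ 1: sum 31, len 7
→ 5: sum 36, len 8
→ 3: sum 39, len 9
→ 1: sum 40, len 10
→ 6 (dropped 4): sum 42, len 10
→ 1: sum 43, len 11
Longest length seen: 11.

11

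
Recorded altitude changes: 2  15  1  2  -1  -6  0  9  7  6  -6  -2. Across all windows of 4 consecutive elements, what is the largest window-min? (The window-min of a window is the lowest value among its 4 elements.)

1

(2, 15, 1, 2) → min 1
(15, 1, 2, -1) → min -1
(1, 2, -1, -6) → min -6
(2, -1, -6, 0) → min -6
(-1, -6, 0, 9) → min -6
(-6, 0, 9, 7) → min -6
(0, 9, 7, 6) → min 0
(9, 7, 6, -6) → min -6
(7, 6, -6, -2) → min -6
Largest of these is 1.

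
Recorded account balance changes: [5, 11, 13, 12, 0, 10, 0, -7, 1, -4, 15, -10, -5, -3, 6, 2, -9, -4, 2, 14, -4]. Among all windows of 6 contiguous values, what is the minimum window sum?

-19

Each size-6 window and its sum:
(5, 11, 13, 12, 0, 10) → sum 51
(11, 13, 12, 0, 10, 0) → sum 46
(13, 12, 0, 10, 0, -7) → sum 28
(12, 0, 10, 0, -7, 1) → sum 16
(0, 10, 0, -7, 1, -4) → sum 0
(10, 0, -7, 1, -4, 15) → sum 15
(0, -7, 1, -4, 15, -10) → sum -5
(-7, 1, -4, 15, -10, -5) → sum -10
(1, -4, 15, -10, -5, -3) → sum -6
(-4, 15, -10, -5, -3, 6) → sum -1
(15, -10, -5, -3, 6, 2) → sum 5
(-10, -5, -3, 6, 2, -9) → sum -19
(-5, -3, 6, 2, -9, -4) → sum -13
(-3, 6, 2, -9, -4, 2) → sum -6
(6, 2, -9, -4, 2, 14) → sum 11
(2, -9, -4, 2, 14, -4) → sum 1
Minimum of these is -19.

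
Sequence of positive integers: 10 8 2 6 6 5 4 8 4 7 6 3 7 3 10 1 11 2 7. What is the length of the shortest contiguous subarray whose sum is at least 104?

Extend right; whenever the sum reaches 104, record the length and shrink from the left:
add 10: running sum 10 < 104
add 8: running sum 18 < 104
add 2: running sum 20 < 104
add 6: running sum 26 < 104
add 6: running sum 32 < 104
add 5: running sum 37 < 104
add 4: running sum 41 < 104
add 8: running sum 49 < 104
add 4: running sum 53 < 104
add 7: running sum 60 < 104
add 6: running sum 66 < 104
add 3: running sum 69 < 104
add 7: running sum 76 < 104
add 3: running sum 79 < 104
add 10: running sum 89 < 104
add 1: running sum 90 < 104
add 11: running sum 101 < 104
add 2: running sum 103 < 104
end 18: [10, 8, 2, 6, 6, 5, 4, 8, 4, 7, 6, 3, 7, 3, 10, 1, 11, 2, 7] sum 110, len 19
Shortest qualifying length: 19.

19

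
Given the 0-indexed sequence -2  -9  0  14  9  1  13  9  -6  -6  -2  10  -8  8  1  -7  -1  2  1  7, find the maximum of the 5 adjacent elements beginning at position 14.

Elements at indices 14..18: 1, -7, -1, 2, 1
max(1, -7, -1, 2, 1) = 2

2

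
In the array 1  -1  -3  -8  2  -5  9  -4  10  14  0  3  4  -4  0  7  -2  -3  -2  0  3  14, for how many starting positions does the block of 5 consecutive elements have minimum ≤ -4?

1 -1 -3 -8 2 → min -8  ≤ -4 ✓
-1 -3 -8 2 -5 → min -8  ≤ -4 ✓
-3 -8 2 -5 9 → min -8  ≤ -4 ✓
-8 2 -5 9 -4 → min -8  ≤ -4 ✓
2 -5 9 -4 10 → min -5  ≤ -4 ✓
-5 9 -4 10 14 → min -5  ≤ -4 ✓
9 -4 10 14 0 → min -4  ≤ -4 ✓
-4 10 14 0 3 → min -4  ≤ -4 ✓
10 14 0 3 4 → min 0
14 0 3 4 -4 → min -4  ≤ -4 ✓
0 3 4 -4 0 → min -4  ≤ -4 ✓
3 4 -4 0 7 → min -4  ≤ -4 ✓
4 -4 0 7 -2 → min -4  ≤ -4 ✓
-4 0 7 -2 -3 → min -4  ≤ -4 ✓
0 7 -2 -3 -2 → min -3
7 -2 -3 -2 0 → min -3
-2 -3 -2 0 3 → min -3
-3 -2 0 3 14 → min -3
13 windows satisfy the condition.

13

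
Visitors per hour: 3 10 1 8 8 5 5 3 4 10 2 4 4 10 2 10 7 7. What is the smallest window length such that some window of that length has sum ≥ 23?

3

add 3: running sum 3 < 23
add 10: running sum 13 < 23
add 1: running sum 14 < 23
add 8: running sum 22 < 23
add 8: shortest ending here [10, 1, 8, 8] sum 27, len 4
add 5: shortest ending here [10, 1, 8, 8, 5] sum 32, len 5
add 5: shortest ending here [8, 8, 5, 5] sum 26, len 4
add 3: shortest ending here [8, 8, 5, 5, 3] sum 29, len 5
add 4: shortest ending here [8, 5, 5, 3, 4] sum 25, len 5
add 10: shortest ending here [5, 5, 3, 4, 10] sum 27, len 5
add 2: shortest ending here [5, 3, 4, 10, 2] sum 24, len 5
add 4: shortest ending here [3, 4, 10, 2, 4] sum 23, len 5
add 4: shortest ending here [4, 10, 2, 4, 4] sum 24, len 5
add 10: shortest ending here [10, 2, 4, 4, 10] sum 30, len 5
add 2: shortest ending here [10, 2, 4, 4, 10, 2] sum 32, len 6
add 10: shortest ending here [4, 10, 2, 10] sum 26, len 4
add 7: shortest ending here [10, 2, 10, 7] sum 29, len 4
add 7: shortest ending here [10, 7, 7] sum 24, len 3
Shortest qualifying length: 3.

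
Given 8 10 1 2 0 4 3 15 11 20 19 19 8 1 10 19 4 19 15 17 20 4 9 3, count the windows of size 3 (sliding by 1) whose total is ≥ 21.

15

8 10 1 → sum 19
10 1 2 → sum 13
1 2 0 → sum 3
2 0 4 → sum 6
0 4 3 → sum 7
4 3 15 → sum 22  ≥ 21 ✓
3 15 11 → sum 29  ≥ 21 ✓
15 11 20 → sum 46  ≥ 21 ✓
11 20 19 → sum 50  ≥ 21 ✓
20 19 19 → sum 58  ≥ 21 ✓
19 19 8 → sum 46  ≥ 21 ✓
19 8 1 → sum 28  ≥ 21 ✓
8 1 10 → sum 19
1 10 19 → sum 30  ≥ 21 ✓
10 19 4 → sum 33  ≥ 21 ✓
19 4 19 → sum 42  ≥ 21 ✓
4 19 15 → sum 38  ≥ 21 ✓
19 15 17 → sum 51  ≥ 21 ✓
15 17 20 → sum 52  ≥ 21 ✓
17 20 4 → sum 41  ≥ 21 ✓
20 4 9 → sum 33  ≥ 21 ✓
4 9 3 → sum 16
15 windows satisfy the condition.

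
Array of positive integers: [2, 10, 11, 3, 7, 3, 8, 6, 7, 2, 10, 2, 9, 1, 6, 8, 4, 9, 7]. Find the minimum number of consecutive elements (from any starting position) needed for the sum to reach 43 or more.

Extend right; whenever the sum reaches 43, record the length and shrink from the left:
add 2: running sum 2 < 43
add 10: running sum 12 < 43
add 11: running sum 23 < 43
add 3: running sum 26 < 43
add 7: running sum 33 < 43
add 3: running sum 36 < 43
end 6: [2, 10, 11, 3, 7, 3, 8] sum 44, len 7
end 7: [10, 11, 3, 7, 3, 8, 6] sum 48, len 7
end 8: [11, 3, 7, 3, 8, 6, 7] sum 45, len 7
end 9: [11, 3, 7, 3, 8, 6, 7, 2] sum 47, len 8
end 10: [7, 3, 8, 6, 7, 2, 10] sum 43, len 7
end 11: [7, 3, 8, 6, 7, 2, 10, 2] sum 45, len 8
end 12: [8, 6, 7, 2, 10, 2, 9] sum 44, len 7
end 13: [8, 6, 7, 2, 10, 2, 9, 1] sum 45, len 8
end 14: [6, 7, 2, 10, 2, 9, 1, 6] sum 43, len 8
end 15: [7, 2, 10, 2, 9, 1, 6, 8] sum 45, len 8
end 16: [7, 2, 10, 2, 9, 1, 6, 8, 4] sum 49, len 9
end 17: [10, 2, 9, 1, 6, 8, 4, 9] sum 49, len 8
end 18: [9, 1, 6, 8, 4, 9, 7] sum 44, len 7
Shortest qualifying length: 7.

7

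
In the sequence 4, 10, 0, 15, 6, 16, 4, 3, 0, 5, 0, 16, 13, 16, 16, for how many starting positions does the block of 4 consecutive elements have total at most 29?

4 10 0 15 → sum 29  ≤ 29 ✓
10 0 15 6 → sum 31
0 15 6 16 → sum 37
15 6 16 4 → sum 41
6 16 4 3 → sum 29  ≤ 29 ✓
16 4 3 0 → sum 23  ≤ 29 ✓
4 3 0 5 → sum 12  ≤ 29 ✓
3 0 5 0 → sum 8  ≤ 29 ✓
0 5 0 16 → sum 21  ≤ 29 ✓
5 0 16 13 → sum 34
0 16 13 16 → sum 45
16 13 16 16 → sum 61
6 windows satisfy the condition.

6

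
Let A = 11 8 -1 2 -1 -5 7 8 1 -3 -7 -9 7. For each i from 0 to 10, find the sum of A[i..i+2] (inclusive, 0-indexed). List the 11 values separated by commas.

11 8 -1 → sum 18
8 -1 2 → sum 9
-1 2 -1 → sum 0
2 -1 -5 → sum -4
-1 -5 7 → sum 1
-5 7 8 → sum 10
7 8 1 → sum 16
8 1 -3 → sum 6
1 -3 -7 → sum -9
-3 -7 -9 → sum -19
-7 -9 7 → sum -9

18, 9, 0, -4, 1, 10, 16, 6, -9, -19, -9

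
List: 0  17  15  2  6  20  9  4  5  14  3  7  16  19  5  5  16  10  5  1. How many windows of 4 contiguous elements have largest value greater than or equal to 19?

0 17 15 2 → max 17
17 15 2 6 → max 17
15 2 6 20 → max 20  ≥ 19 ✓
2 6 20 9 → max 20  ≥ 19 ✓
6 20 9 4 → max 20  ≥ 19 ✓
20 9 4 5 → max 20  ≥ 19 ✓
9 4 5 14 → max 14
4 5 14 3 → max 14
5 14 3 7 → max 14
14 3 7 16 → max 16
3 7 16 19 → max 19  ≥ 19 ✓
7 16 19 5 → max 19  ≥ 19 ✓
16 19 5 5 → max 19  ≥ 19 ✓
19 5 5 16 → max 19  ≥ 19 ✓
5 5 16 10 → max 16
5 16 10 5 → max 16
16 10 5 1 → max 16
8 windows satisfy the condition.

8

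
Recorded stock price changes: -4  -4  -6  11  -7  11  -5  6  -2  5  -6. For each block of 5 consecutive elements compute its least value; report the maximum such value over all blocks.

-5

-4 -4 -6 11 -7 → min -7
-4 -6 11 -7 11 → min -7
-6 11 -7 11 -5 → min -7
11 -7 11 -5 6 → min -7
-7 11 -5 6 -2 → min -7
11 -5 6 -2 5 → min -5
-5 6 -2 5 -6 → min -6
Maximum of these is -5.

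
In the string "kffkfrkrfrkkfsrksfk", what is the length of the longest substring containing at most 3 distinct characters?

add k: window [k] (1 distinct), len 1
add f: window [k, f] (2 distinct), len 2
add f: window [k, f, f] (2 distinct), len 3
add k: window [k, f, f, k] (2 distinct), len 4
add f: window [k, f, f, k, f] (2 distinct), len 5
add r: window [k, f, f, k, f, r] (3 distinct), len 6
add k: window [k, f, f, k, f, r, k] (3 distinct), len 7
add r: window [k, f, f, k, f, r, k, r] (3 distinct), len 8
add f: window [k, f, f, k, f, r, k, r, f] (3 distinct), len 9
add r: window [k, f, f, k, f, r, k, r, f, r] (3 distinct), len 10
add k: window [k, f, f, k, f, r, k, r, f, r, k] (3 distinct), len 11
add k: window [k, f, f, k, f, r, k, r, f, r, k, k] (3 distinct), len 12
add f: window [k, f, f, k, f, r, k, r, f, r, k, k, f] (3 distinct), len 13
add s: window [k, k, f, s] (3 distinct), len 4
add r: window [f, s, r] (3 distinct), len 3
add k: window [s, r, k] (3 distinct), len 3
add s: window [s, r, k, s] (3 distinct), len 4
add f: window [k, s, f] (3 distinct), len 3
add k: window [k, s, f, k] (3 distinct), len 4
Longest length with ≤3 distinct: 13.

13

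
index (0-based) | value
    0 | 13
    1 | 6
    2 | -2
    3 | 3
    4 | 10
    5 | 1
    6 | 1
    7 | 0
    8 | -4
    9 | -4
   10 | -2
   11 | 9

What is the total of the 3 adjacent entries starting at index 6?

Elements at indices 6..8: 1, 0, -4
sum(1, 0, -4) = -3

-3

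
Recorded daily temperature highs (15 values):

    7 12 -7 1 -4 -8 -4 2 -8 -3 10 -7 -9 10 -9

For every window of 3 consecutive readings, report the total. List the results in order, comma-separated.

12, 6, -10, -11, -16, -10, -10, -9, -1, 0, -6, -6, -8

Sliding a size-3 window across the 15 values:
7 12 -7 → sum 12
12 -7 1 → sum 6
-7 1 -4 → sum -10
1 -4 -8 → sum -11
-4 -8 -4 → sum -16
-8 -4 2 → sum -10
-4 2 -8 → sum -10
2 -8 -3 → sum -9
-8 -3 10 → sum -1
-3 10 -7 → sum 0
10 -7 -9 → sum -6
-7 -9 10 → sum -6
-9 10 -9 → sum -8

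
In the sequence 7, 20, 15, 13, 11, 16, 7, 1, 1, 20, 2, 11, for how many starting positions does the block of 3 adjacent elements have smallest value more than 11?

1

[7, 20, 15] → min 7
[20, 15, 13] → min 13  > 11 ✓
[15, 13, 11] → min 11
[13, 11, 16] → min 11
[11, 16, 7] → min 7
[16, 7, 1] → min 1
[7, 1, 1] → min 1
[1, 1, 20] → min 1
[1, 20, 2] → min 1
[20, 2, 11] → min 2
1 window satisfy the condition.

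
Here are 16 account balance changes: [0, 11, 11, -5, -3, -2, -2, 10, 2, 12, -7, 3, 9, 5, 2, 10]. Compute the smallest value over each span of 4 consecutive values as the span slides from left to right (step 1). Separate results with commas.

-5, -5, -5, -5, -3, -2, -2, -7, -7, -7, -7, 2, 2

[0, 11, 11, -5] → min -5
[11, 11, -5, -3] → min -5
[11, -5, -3, -2] → min -5
[-5, -3, -2, -2] → min -5
[-3, -2, -2, 10] → min -3
[-2, -2, 10, 2] → min -2
[-2, 10, 2, 12] → min -2
[10, 2, 12, -7] → min -7
[2, 12, -7, 3] → min -7
[12, -7, 3, 9] → min -7
[-7, 3, 9, 5] → min -7
[3, 9, 5, 2] → min 2
[9, 5, 2, 10] → min 2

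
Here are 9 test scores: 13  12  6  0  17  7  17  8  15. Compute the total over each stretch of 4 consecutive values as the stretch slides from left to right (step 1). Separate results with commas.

Sliding a size-4 window across the 9 values:
(13, 12, 6, 0) → sum 31
(12, 6, 0, 17) → sum 35
(6, 0, 17, 7) → sum 30
(0, 17, 7, 17) → sum 41
(17, 7, 17, 8) → sum 49
(7, 17, 8, 15) → sum 47

31, 35, 30, 41, 49, 47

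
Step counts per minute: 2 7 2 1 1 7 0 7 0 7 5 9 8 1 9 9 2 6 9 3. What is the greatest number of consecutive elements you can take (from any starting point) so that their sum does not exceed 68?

→ 2: sum 2, len 1
→ 7: sum 9, len 2
→ 2: sum 11, len 3
→ 1: sum 12, len 4
→ 1: sum 13, len 5
→ 7: sum 20, len 6
→ 0: sum 20, len 7
→ 7: sum 27, len 8
→ 0: sum 27, len 9
→ 7: sum 34, len 10
→ 5: sum 39, len 11
→ 9: sum 48, len 12
→ 8: sum 56, len 13
→ 1: sum 57, len 14
→ 9: sum 66, len 15
→ 9 (dropped 2, 7): sum 66, len 14
→ 2: sum 68, len 15
→ 6 (dropped 2, 1, 1, 7): sum 63, len 12
→ 9 (dropped 0, 7): sum 65, len 11
→ 3: sum 68, len 12
Longest length seen: 15.

15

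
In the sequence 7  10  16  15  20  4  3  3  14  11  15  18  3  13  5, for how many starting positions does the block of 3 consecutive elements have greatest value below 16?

(7, 10, 16) → max 16
(10, 16, 15) → max 16
(16, 15, 20) → max 20
(15, 20, 4) → max 20
(20, 4, 3) → max 20
(4, 3, 3) → max 4  < 16 ✓
(3, 3, 14) → max 14  < 16 ✓
(3, 14, 11) → max 14  < 16 ✓
(14, 11, 15) → max 15  < 16 ✓
(11, 15, 18) → max 18
(15, 18, 3) → max 18
(18, 3, 13) → max 18
(3, 13, 5) → max 13  < 16 ✓
5 windows satisfy the condition.

5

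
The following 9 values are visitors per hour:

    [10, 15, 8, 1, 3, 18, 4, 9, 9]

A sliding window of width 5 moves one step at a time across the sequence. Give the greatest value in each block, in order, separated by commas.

[10, 15, 8, 1, 3] → max 15
[15, 8, 1, 3, 18] → max 18
[8, 1, 3, 18, 4] → max 18
[1, 3, 18, 4, 9] → max 18
[3, 18, 4, 9, 9] → max 18

15, 18, 18, 18, 18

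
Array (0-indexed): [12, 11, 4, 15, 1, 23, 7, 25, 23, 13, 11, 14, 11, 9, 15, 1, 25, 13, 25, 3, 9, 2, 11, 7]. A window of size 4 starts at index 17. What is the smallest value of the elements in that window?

Elements at indices 17..20: 13, 25, 3, 9
min(13, 25, 3, 9) = 3

3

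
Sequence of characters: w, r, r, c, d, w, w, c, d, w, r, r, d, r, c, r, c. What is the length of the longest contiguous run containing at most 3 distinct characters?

7

add w: window [w] (1 distinct), len 1
add r: window [w, r] (2 distinct), len 2
add r: window [w, r, r] (2 distinct), len 3
add c: window [w, r, r, c] (3 distinct), len 4
add d: window [r, r, c, d] (3 distinct), len 4
add w: window [c, d, w] (3 distinct), len 3
add w: window [c, d, w, w] (3 distinct), len 4
add c: window [c, d, w, w, c] (3 distinct), len 5
add d: window [c, d, w, w, c, d] (3 distinct), len 6
add w: window [c, d, w, w, c, d, w] (3 distinct), len 7
add r: window [d, w, r] (3 distinct), len 3
add r: window [d, w, r, r] (3 distinct), len 4
add d: window [d, w, r, r, d] (3 distinct), len 5
add r: window [d, w, r, r, d, r] (3 distinct), len 6
add c: window [r, r, d, r, c] (3 distinct), len 5
add r: window [r, r, d, r, c, r] (3 distinct), len 6
add c: window [r, r, d, r, c, r, c] (3 distinct), len 7
Longest length with ≤3 distinct: 7.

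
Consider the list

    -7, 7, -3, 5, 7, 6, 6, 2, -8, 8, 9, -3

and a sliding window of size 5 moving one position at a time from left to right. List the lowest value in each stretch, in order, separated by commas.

-7, -3, -3, 2, -8, -8, -8, -8

[-7, 7, -3, 5, 7] → min -7
[7, -3, 5, 7, 6] → min -3
[-3, 5, 7, 6, 6] → min -3
[5, 7, 6, 6, 2] → min 2
[7, 6, 6, 2, -8] → min -8
[6, 6, 2, -8, 8] → min -8
[6, 2, -8, 8, 9] → min -8
[2, -8, 8, 9, -3] → min -8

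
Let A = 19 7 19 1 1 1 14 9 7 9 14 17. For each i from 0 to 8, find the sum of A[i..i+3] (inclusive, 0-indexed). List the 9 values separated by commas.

19 7 19 1 → sum 46
7 19 1 1 → sum 28
19 1 1 1 → sum 22
1 1 1 14 → sum 17
1 1 14 9 → sum 25
1 14 9 7 → sum 31
14 9 7 9 → sum 39
9 7 9 14 → sum 39
7 9 14 17 → sum 47

46, 28, 22, 17, 25, 31, 39, 39, 47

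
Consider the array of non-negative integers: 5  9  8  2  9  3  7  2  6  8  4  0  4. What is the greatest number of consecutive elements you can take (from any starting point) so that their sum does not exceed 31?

7

→ 5: sum 5, len 1
→ 9: sum 14, len 2
→ 8: sum 22, len 3
→ 2: sum 24, len 4
→ 9 (dropped 5): sum 28, len 4
→ 3: sum 31, len 5
→ 7 (dropped 9): sum 29, len 5
→ 2: sum 31, len 6
→ 6 (dropped 8): sum 29, len 6
→ 8 (dropped 2, 9): sum 26, len 5
→ 4: sum 30, len 6
→ 0: sum 30, len 7
→ 4 (dropped 3): sum 31, len 7
Longest length seen: 7.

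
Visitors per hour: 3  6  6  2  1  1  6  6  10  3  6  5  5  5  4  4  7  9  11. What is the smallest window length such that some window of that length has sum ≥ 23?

Extend right; whenever the sum reaches 23, record the length and shrink from the left:
add 3: running sum 3 < 23
add 6: running sum 9 < 23
add 6: running sum 15 < 23
add 2: running sum 17 < 23
add 1: running sum 18 < 23
add 1: running sum 19 < 23
add 6: shortest ending here [3, 6, 6, 2, 1, 1, 6] sum 25, len 7
add 6: shortest ending here [6, 6, 2, 1, 1, 6, 6] sum 28, len 7
add 10: shortest ending here [1, 6, 6, 10] sum 23, len 4
add 3: shortest ending here [6, 6, 10, 3] sum 25, len 4
add 6: shortest ending here [6, 10, 3, 6] sum 25, len 4
add 5: shortest ending here [10, 3, 6, 5] sum 24, len 4
add 5: shortest ending here [10, 3, 6, 5, 5] sum 29, len 5
add 5: shortest ending here [3, 6, 5, 5, 5] sum 24, len 5
add 4: shortest ending here [6, 5, 5, 5, 4] sum 25, len 5
add 4: shortest ending here [5, 5, 5, 4, 4] sum 23, len 5
add 7: shortest ending here [5, 5, 4, 4, 7] sum 25, len 5
add 9: shortest ending here [4, 4, 7, 9] sum 24, len 4
add 11: shortest ending here [7, 9, 11] sum 27, len 3
Shortest qualifying length: 3.

3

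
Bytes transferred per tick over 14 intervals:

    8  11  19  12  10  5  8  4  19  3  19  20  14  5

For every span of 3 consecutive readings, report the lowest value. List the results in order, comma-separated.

8, 11, 10, 5, 5, 4, 4, 3, 3, 3, 14, 5

Sliding a size-3 window across the 14 values:
(8, 11, 19) → min 8
(11, 19, 12) → min 11
(19, 12, 10) → min 10
(12, 10, 5) → min 5
(10, 5, 8) → min 5
(5, 8, 4) → min 4
(8, 4, 19) → min 4
(4, 19, 3) → min 3
(19, 3, 19) → min 3
(3, 19, 20) → min 3
(19, 20, 14) → min 14
(20, 14, 5) → min 5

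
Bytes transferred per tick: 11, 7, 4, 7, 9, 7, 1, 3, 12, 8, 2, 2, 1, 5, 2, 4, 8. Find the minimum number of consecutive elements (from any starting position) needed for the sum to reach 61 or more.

Extend right; whenever the sum reaches 61, record the length and shrink from the left:
add 11: running sum 11 < 61
add 7: running sum 18 < 61
add 4: running sum 22 < 61
add 7: running sum 29 < 61
add 9: running sum 38 < 61
add 7: running sum 45 < 61
add 1: running sum 46 < 61
add 3: running sum 49 < 61
end 8: [11, 7, 4, 7, 9, 7, 1, 3, 12] sum 61, len 9
end 9: [11, 7, 4, 7, 9, 7, 1, 3, 12, 8] sum 69, len 10
end 10: [11, 7, 4, 7, 9, 7, 1, 3, 12, 8, 2] sum 71, len 11
end 11: [7, 4, 7, 9, 7, 1, 3, 12, 8, 2, 2] sum 62, len 11
end 12: [7, 4, 7, 9, 7, 1, 3, 12, 8, 2, 2, 1] sum 63, len 12
end 13: [4, 7, 9, 7, 1, 3, 12, 8, 2, 2, 1, 5] sum 61, len 12
end 14: [4, 7, 9, 7, 1, 3, 12, 8, 2, 2, 1, 5, 2] sum 63, len 13
end 15: [7, 9, 7, 1, 3, 12, 8, 2, 2, 1, 5, 2, 4] sum 63, len 13
end 16: [9, 7, 1, 3, 12, 8, 2, 2, 1, 5, 2, 4, 8] sum 64, len 13
Shortest qualifying length: 9.

9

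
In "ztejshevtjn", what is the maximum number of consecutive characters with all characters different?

[z] len 1
[z, t] len 2
[z, t, e] len 3
[z, t, e, j] len 4
[z, t, e, j, s] len 5
[z, t, e, j, s, h] len 6
[j, s, h, e] len 4
[j, s, h, e, v] len 5
[j, s, h, e, v, t] len 6
[s, h, e, v, t, j] len 6
[s, h, e, v, t, j, n] len 7
Longest all-distinct length: 7.

7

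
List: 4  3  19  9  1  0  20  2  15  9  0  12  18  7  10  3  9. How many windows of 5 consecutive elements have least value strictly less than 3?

11

4 3 19 9 1 → min 1  < 3 ✓
3 19 9 1 0 → min 0  < 3 ✓
19 9 1 0 20 → min 0  < 3 ✓
9 1 0 20 2 → min 0  < 3 ✓
1 0 20 2 15 → min 0  < 3 ✓
0 20 2 15 9 → min 0  < 3 ✓
20 2 15 9 0 → min 0  < 3 ✓
2 15 9 0 12 → min 0  < 3 ✓
15 9 0 12 18 → min 0  < 3 ✓
9 0 12 18 7 → min 0  < 3 ✓
0 12 18 7 10 → min 0  < 3 ✓
12 18 7 10 3 → min 3
18 7 10 3 9 → min 3
11 windows satisfy the condition.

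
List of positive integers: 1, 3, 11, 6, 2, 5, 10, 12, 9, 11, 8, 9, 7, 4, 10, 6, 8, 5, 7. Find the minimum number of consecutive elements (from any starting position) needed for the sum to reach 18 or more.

2

add 1: running sum 1 < 18
add 3: running sum 4 < 18
add 11: running sum 15 < 18
end 3: [3, 11, 6] sum 20, len 3
end 4: [11, 6, 2] sum 19, len 3
end 5: [11, 6, 2, 5] sum 24, len 4
end 6: [6, 2, 5, 10] sum 23, len 4
end 7: [10, 12] sum 22, len 2
end 8: [12, 9] sum 21, len 2
end 9: [9, 11] sum 20, len 2
end 10: [11, 8] sum 19, len 2
end 11: [11, 8, 9] sum 28, len 3
end 12: [8, 9, 7] sum 24, len 3
end 13: [9, 7, 4] sum 20, len 3
end 14: [7, 4, 10] sum 21, len 3
end 15: [4, 10, 6] sum 20, len 3
end 16: [10, 6, 8] sum 24, len 3
end 17: [6, 8, 5] sum 19, len 3
end 18: [8, 5, 7] sum 20, len 3
Shortest qualifying length: 2.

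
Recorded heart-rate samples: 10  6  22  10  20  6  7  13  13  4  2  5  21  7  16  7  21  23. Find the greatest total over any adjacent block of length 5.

Each size-5 window and its sum:
10 6 22 10 20 → sum 68
6 22 10 20 6 → sum 64
22 10 20 6 7 → sum 65
10 20 6 7 13 → sum 56
20 6 7 13 13 → sum 59
6 7 13 13 4 → sum 43
7 13 13 4 2 → sum 39
13 13 4 2 5 → sum 37
13 4 2 5 21 → sum 45
4 2 5 21 7 → sum 39
2 5 21 7 16 → sum 51
5 21 7 16 7 → sum 56
21 7 16 7 21 → sum 72
7 16 7 21 23 → sum 74
Greatest of these is 74.

74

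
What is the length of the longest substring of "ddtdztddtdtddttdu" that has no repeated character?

[d] len 1
[d] len 1
[d, t] len 2
[t, d] len 2
[t, d, z] len 3
[d, z, t] len 3
[z, t, d] len 3
[d] len 1
[d, t] len 2
[t, d] len 2
[d, t] len 2
[t, d] len 2
[d] len 1
[d, t] len 2
[t] len 1
[t, d] len 2
[t, d, u] len 3
Longest all-distinct length: 3.

3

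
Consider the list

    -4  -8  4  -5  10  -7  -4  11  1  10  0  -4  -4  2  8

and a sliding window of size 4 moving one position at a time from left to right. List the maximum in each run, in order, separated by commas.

4, 10, 10, 10, 11, 11, 11, 11, 10, 10, 2, 8

(-4, -8, 4, -5) → max 4
(-8, 4, -5, 10) → max 10
(4, -5, 10, -7) → max 10
(-5, 10, -7, -4) → max 10
(10, -7, -4, 11) → max 11
(-7, -4, 11, 1) → max 11
(-4, 11, 1, 10) → max 11
(11, 1, 10, 0) → max 11
(1, 10, 0, -4) → max 10
(10, 0, -4, -4) → max 10
(0, -4, -4, 2) → max 2
(-4, -4, 2, 8) → max 8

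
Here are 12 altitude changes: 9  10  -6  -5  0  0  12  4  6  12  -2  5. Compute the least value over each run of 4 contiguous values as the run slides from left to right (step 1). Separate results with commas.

Sliding a size-4 window across the 12 values:
[9, 10, -6, -5] → min -6
[10, -6, -5, 0] → min -6
[-6, -5, 0, 0] → min -6
[-5, 0, 0, 12] → min -5
[0, 0, 12, 4] → min 0
[0, 12, 4, 6] → min 0
[12, 4, 6, 12] → min 4
[4, 6, 12, -2] → min -2
[6, 12, -2, 5] → min -2

-6, -6, -6, -5, 0, 0, 4, -2, -2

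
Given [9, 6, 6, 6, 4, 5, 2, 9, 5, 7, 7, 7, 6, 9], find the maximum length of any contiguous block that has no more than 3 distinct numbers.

add 9: window [9] (1 distinct), len 1
add 6: window [9, 6] (2 distinct), len 2
add 6: window [9, 6, 6] (2 distinct), len 3
add 6: window [9, 6, 6, 6] (2 distinct), len 4
add 4: window [9, 6, 6, 6, 4] (3 distinct), len 5
add 5: window [6, 6, 6, 4, 5] (3 distinct), len 5
add 2: window [4, 5, 2] (3 distinct), len 3
add 9: window [5, 2, 9] (3 distinct), len 3
add 5: window [5, 2, 9, 5] (3 distinct), len 4
add 7: window [9, 5, 7] (3 distinct), len 3
add 7: window [9, 5, 7, 7] (3 distinct), len 4
add 7: window [9, 5, 7, 7, 7] (3 distinct), len 5
add 6: window [5, 7, 7, 7, 6] (3 distinct), len 5
add 9: window [7, 7, 7, 6, 9] (3 distinct), len 5
Longest length with ≤3 distinct: 5.

5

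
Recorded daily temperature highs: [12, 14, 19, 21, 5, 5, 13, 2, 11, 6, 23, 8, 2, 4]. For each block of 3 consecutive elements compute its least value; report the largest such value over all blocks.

14

12 14 19 → min 12
14 19 21 → min 14
19 21 5 → min 5
21 5 5 → min 5
5 5 13 → min 5
5 13 2 → min 2
13 2 11 → min 2
2 11 6 → min 2
11 6 23 → min 6
6 23 8 → min 6
23 8 2 → min 2
8 2 4 → min 2
Largest of these is 14.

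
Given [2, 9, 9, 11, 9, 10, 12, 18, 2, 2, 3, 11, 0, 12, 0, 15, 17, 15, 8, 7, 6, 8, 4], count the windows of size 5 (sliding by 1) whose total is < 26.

[2, 9, 9, 11, 9] → sum 40
[9, 9, 11, 9, 10] → sum 48
[9, 11, 9, 10, 12] → sum 51
[11, 9, 10, 12, 18] → sum 60
[9, 10, 12, 18, 2] → sum 51
[10, 12, 18, 2, 2] → sum 44
[12, 18, 2, 2, 3] → sum 37
[18, 2, 2, 3, 11] → sum 36
[2, 2, 3, 11, 0] → sum 18  < 26 ✓
[2, 3, 11, 0, 12] → sum 28
[3, 11, 0, 12, 0] → sum 26
[11, 0, 12, 0, 15] → sum 38
[0, 12, 0, 15, 17] → sum 44
[12, 0, 15, 17, 15] → sum 59
[0, 15, 17, 15, 8] → sum 55
[15, 17, 15, 8, 7] → sum 62
[17, 15, 8, 7, 6] → sum 53
[15, 8, 7, 6, 8] → sum 44
[8, 7, 6, 8, 4] → sum 33
1 window satisfy the condition.

1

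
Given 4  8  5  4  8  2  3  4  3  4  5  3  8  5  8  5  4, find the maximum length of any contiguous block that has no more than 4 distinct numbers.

[4] 1 distinct, len 1
[4, 8] 2 distinct, len 2
[4, 8, 5] 3 distinct, len 3
[4, 8, 5, 4] 3 distinct, len 4
[4, 8, 5, 4, 8] 3 distinct, len 5
[4, 8, 5, 4, 8, 2] 4 distinct, len 6
[4, 8, 2, 3] 4 distinct, len 4
[4, 8, 2, 3, 4] 4 distinct, len 5
[4, 8, 2, 3, 4, 3] 4 distinct, len 6
[4, 8, 2, 3, 4, 3, 4] 4 distinct, len 7
[2, 3, 4, 3, 4, 5] 4 distinct, len 6
[2, 3, 4, 3, 4, 5, 3] 4 distinct, len 7
[3, 4, 3, 4, 5, 3, 8] 4 distinct, len 7
[3, 4, 3, 4, 5, 3, 8, 5] 4 distinct, len 8
[3, 4, 3, 4, 5, 3, 8, 5, 8] 4 distinct, len 9
[3, 4, 3, 4, 5, 3, 8, 5, 8, 5] 4 distinct, len 10
[3, 4, 3, 4, 5, 3, 8, 5, 8, 5, 4] 4 distinct, len 11
Longest length with ≤4 distinct: 11.

11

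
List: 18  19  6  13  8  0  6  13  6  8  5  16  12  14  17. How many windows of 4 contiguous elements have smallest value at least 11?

1

[18, 19, 6, 13] → min 6
[19, 6, 13, 8] → min 6
[6, 13, 8, 0] → min 0
[13, 8, 0, 6] → min 0
[8, 0, 6, 13] → min 0
[0, 6, 13, 6] → min 0
[6, 13, 6, 8] → min 6
[13, 6, 8, 5] → min 5
[6, 8, 5, 16] → min 5
[8, 5, 16, 12] → min 5
[5, 16, 12, 14] → min 5
[16, 12, 14, 17] → min 12  ≥ 11 ✓
1 window satisfy the condition.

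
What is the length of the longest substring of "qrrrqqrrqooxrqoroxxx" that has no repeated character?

4

[q] len 1
[q, r] len 2
[r] len 1
[r] len 1
[r, q] len 2
[q] len 1
[q, r] len 2
[r] len 1
[r, q] len 2
[r, q, o] len 3
[o] len 1
[o, x] len 2
[o, x, r] len 3
[o, x, r, q] len 4
[x, r, q, o] len 4
[q, o, r] len 3
[r, o] len 2
[r, o, x] len 3
[x] len 1
[x] len 1
Longest all-distinct length: 4.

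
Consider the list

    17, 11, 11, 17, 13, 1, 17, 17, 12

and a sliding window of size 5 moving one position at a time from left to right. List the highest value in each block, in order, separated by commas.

17, 17, 17, 17, 17

Sliding a size-5 window across the 9 values:
[17, 11, 11, 17, 13] → max 17
[11, 11, 17, 13, 1] → max 17
[11, 17, 13, 1, 17] → max 17
[17, 13, 1, 17, 17] → max 17
[13, 1, 17, 17, 12] → max 17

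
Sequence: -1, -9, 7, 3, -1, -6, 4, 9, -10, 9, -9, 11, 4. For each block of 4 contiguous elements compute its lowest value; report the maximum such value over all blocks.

-1 -9 7 3 → min -9
-9 7 3 -1 → min -9
7 3 -1 -6 → min -6
3 -1 -6 4 → min -6
-1 -6 4 9 → min -6
-6 4 9 -10 → min -10
4 9 -10 9 → min -10
9 -10 9 -9 → min -10
-10 9 -9 11 → min -10
9 -9 11 4 → min -9
Maximum of these is -6.

-6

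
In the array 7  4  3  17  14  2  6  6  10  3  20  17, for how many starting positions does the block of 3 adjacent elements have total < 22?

3

[7, 4, 3] → sum 14  < 22 ✓
[4, 3, 17] → sum 24
[3, 17, 14] → sum 34
[17, 14, 2] → sum 33
[14, 2, 6] → sum 22
[2, 6, 6] → sum 14  < 22 ✓
[6, 6, 10] → sum 22
[6, 10, 3] → sum 19  < 22 ✓
[10, 3, 20] → sum 33
[3, 20, 17] → sum 40
3 windows satisfy the condition.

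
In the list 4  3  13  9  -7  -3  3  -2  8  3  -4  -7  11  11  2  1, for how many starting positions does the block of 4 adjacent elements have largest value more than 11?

3

4 3 13 9 → max 13  > 11 ✓
3 13 9 -7 → max 13  > 11 ✓
13 9 -7 -3 → max 13  > 11 ✓
9 -7 -3 3 → max 9
-7 -3 3 -2 → max 3
-3 3 -2 8 → max 8
3 -2 8 3 → max 8
-2 8 3 -4 → max 8
8 3 -4 -7 → max 8
3 -4 -7 11 → max 11
-4 -7 11 11 → max 11
-7 11 11 2 → max 11
11 11 2 1 → max 11
3 windows satisfy the condition.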